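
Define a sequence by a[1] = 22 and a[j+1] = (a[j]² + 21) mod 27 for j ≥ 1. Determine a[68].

19

Listing terms: a[1] = 22,  a[2] = 19,  a[3] = 4,  a[4] = 10,  a[5] = 13,  a[6] = 1,  a[7] = 22.
Since a[7] = a[1] = 22, the sequence is periodic with period 6.
(68 - 1) mod 6 = 1, so a[68] = a[2] = 19.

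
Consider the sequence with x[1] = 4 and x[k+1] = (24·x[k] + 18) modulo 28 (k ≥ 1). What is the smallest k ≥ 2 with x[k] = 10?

Listing terms: x[1] = 4,  x[2] = 2,  x[3] = 10,  x[4] = 6,  x[5] = 22,  x[6] = 14,  x[7] = 18,  x[8] = 2.
Since x[8] = x[2] = 2, the sequence is eventually periodic: after a pre-period of length 1 it cycles with period 6.
The value 10 first appears (with k ≥ 2) at x[3].

3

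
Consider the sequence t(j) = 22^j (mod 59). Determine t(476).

Listing terms: t(1) = 22, t(2) = 12, t(3) = 28, t(4) = 26, t(5) = 41, t(6) = 17, t(7) = 20, t(8) = 27, t(9) = 4, t(10) = 29, t(11) = 48, t(12) = 53, t(13) = 45, t(14) = 46, t(15) = 9, t(16) = 21, t(17) = 49, t(18) = 16, t(19) = 57, t(20) = 15, t(21) = 35, t(22) = 3, t(23) = 7, t(24) = 36, t(25) = 25, t(26) = 19, t(27) = 5, t(28) = 51, t(29) = 1, t(30) = 22.
The sequence repeats with period 29.
(476 - 1) mod 29 = 11, so t(476) = t(12) = 53.

53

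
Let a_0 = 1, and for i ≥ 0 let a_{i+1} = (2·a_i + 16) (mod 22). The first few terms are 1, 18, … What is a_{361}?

Listing terms: a_0 = 1, a_1 = 18, a_2 = 8, a_3 = 10, a_4 = 14, a_5 = 0, a_6 = 16, a_7 = 4, a_8 = 2, a_9 = 20, a_{10} = 12, a_{11} = 18.
Since a_{11} = a_1 = 18, the sequence is eventually periodic: after a pre-period of length 1 it cycles with period 10.
For i ≥ 1, a_i depends only on (i - 1) mod 10. (361 - 1) mod 10 = 0, so a_{361} = a_1 = 18.

18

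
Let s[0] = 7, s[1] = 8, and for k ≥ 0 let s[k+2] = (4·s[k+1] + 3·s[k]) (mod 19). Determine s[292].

s[0] = 7, s[1] = 8, s[2] = 15, s[3] = 8, s[4] = 1, s[5] = 9, s[6] = 1, s[7] = 12, s[8] = 13, s[9] = 12, s[10] = 11, s[11] = 4, s[12] = 11, s[13] = 18, s[14] = 10, s[15] = 18, s[16] = 7, s[17] = 6, s[18] = 7, s[19] = 8.
Since (s[18], s[19]) = (s[0], s[1]) = (7, 8) (two consecutive terms determine the rest), the sequence is periodic with period 18.
(292 - 0) mod 18 = 4, so s[292] = s[4] = 1.

1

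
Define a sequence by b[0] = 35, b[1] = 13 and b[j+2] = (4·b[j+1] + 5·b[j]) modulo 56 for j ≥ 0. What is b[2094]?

35

We have b[0] = 35,  b[1] = 13,  b[2] = 3,  b[3] = 21,  b[4] = 43,  b[5] = 53,  b[6] = 35,  b[7] = 13.
Since (b[6], b[7]) = (b[0], b[1]) = (35, 13) (two consecutive terms determine the rest), the sequence is periodic with period 6.
So b[2094] = b[0 + ((2094-0) mod 6)] = b[0] = 35.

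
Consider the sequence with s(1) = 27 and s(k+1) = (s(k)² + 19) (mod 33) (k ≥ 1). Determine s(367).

17

We have s(1) = 27, s(2) = 22, s(3) = 8, s(4) = 17, s(5) = 11, s(6) = 8.
Since s(6) = s(3) = 8, the sequence is eventually periodic: after a pre-period of length 2 it cycles with period 3.
For k ≥ 3, s(k) depends only on (k - 3) mod 3. (367 - 3) mod 3 = 1, so s(367) = s(4) = 17.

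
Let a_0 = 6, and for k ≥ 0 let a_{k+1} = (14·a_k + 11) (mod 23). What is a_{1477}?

Listing terms: a_0 = 6, a_1 = 3, a_2 = 7, a_3 = 17, a_4 = 19, a_5 = 1, a_6 = 2, a_7 = 16, a_8 = 5, a_9 = 12, a_{10} = 18, a_{11} = 10, a_{12} = 13, a_{13} = 9, a_{14} = 22, a_{15} = 20, a_{16} = 15, a_{17} = 14, a_{18} = 0, a_{19} = 11, a_{20} = 4, a_{21} = 21, a_{22} = 6.
Since a_{22} = a_0 = 6, the sequence is periodic with period 22.
(1477 - 0) mod 22 = 3, so a_{1477} = a_3 = 17.

17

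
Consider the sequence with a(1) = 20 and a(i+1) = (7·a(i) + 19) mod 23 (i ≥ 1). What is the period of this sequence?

Computing terms: a(1) = 20, a(2) = 21, a(3) = 5, a(4) = 8, a(5) = 6, a(6) = 15, a(7) = 9, a(8) = 13, a(9) = 18, a(10) = 7, a(11) = 22, a(12) = 12, a(13) = 11, a(14) = 4, a(15) = 1, a(16) = 3, a(17) = 17, a(18) = 0, a(19) = 19, a(20) = 14, a(21) = 2, a(22) = 10, a(23) = 20.
Since a(23) = a(1) = 20, the sequence is periodic with period 22.

22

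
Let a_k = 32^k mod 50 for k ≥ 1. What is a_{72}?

We have a_1 = 32; a_2 = 24; a_3 = 18; a_4 = 26; a_5 = 32.
Since a_5 = a_1 = 32, the sequence is periodic with period 4.
So a_{72} = a_{1 + ((72-1) mod 4)} = a_4 = 26.

26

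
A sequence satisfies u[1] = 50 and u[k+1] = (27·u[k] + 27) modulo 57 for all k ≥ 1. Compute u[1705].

12

Listing terms: u[1] = 50; u[2] = 9; u[3] = 42; u[4] = 21; u[5] = 24; u[6] = 48; u[7] = 12; u[8] = 9.
Since u[8] = u[2] = 9, the sequence is eventually periodic: after a pre-period of length 1 it cycles with period 6.
For k ≥ 2, u[k] depends only on (k - 2) mod 6. (1705 - 2) mod 6 = 5, so u[1705] = u[7] = 12.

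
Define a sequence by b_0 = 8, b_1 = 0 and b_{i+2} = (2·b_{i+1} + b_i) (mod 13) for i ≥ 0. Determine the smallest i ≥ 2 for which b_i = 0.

We have b_0 = 8,  b_1 = 0,  b_2 = 8,  b_3 = 3,  b_4 = 1,  b_5 = 5,  b_6 = 11,  b_7 = 1,  b_8 = 0,  b_9 = 1,  b_{10} = 2,  b_{11} = 5,  b_{12} = 12,  b_{13} = 3,  b_{14} = 5,  b_{15} = 0,  b_{16} = 5,  b_{17} = 10,  b_{18} = 12,  b_{19} = 8,  b_{20} = 2,  b_{21} = 12,  b_{22} = 0,  b_{23} = 12,  b_{24} = 11,  b_{25} = 8,  b_{26} = 1,  b_{27} = 10,  b_{28} = 8,  b_{29} = 0.
Since (b_{28}, b_{29}) = (b_0, b_1) = (8, 0) (two consecutive terms determine the rest), the sequence is periodic with period 28.
The value 0 first appears (with i ≥ 2) at b_8.

8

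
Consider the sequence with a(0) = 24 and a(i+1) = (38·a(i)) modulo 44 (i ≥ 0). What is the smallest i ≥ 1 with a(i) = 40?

a(0) = 24; a(1) = 32; a(2) = 28; a(3) = 8; a(4) = 40; a(5) = 24.
The sequence repeats with period 5.
The value 40 first appears (with i ≥ 1) at a(4).

4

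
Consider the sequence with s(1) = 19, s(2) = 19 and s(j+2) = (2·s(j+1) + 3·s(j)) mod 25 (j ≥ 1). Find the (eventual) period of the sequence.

20

We have s(1) = 19, s(2) = 19, s(3) = 20, s(4) = 22, s(5) = 4, s(6) = 24, s(7) = 10, s(8) = 17, s(9) = 14, s(10) = 4, s(11) = 0, s(12) = 12, s(13) = 24, s(14) = 9, s(15) = 15, s(16) = 7, s(17) = 9, s(18) = 14, s(19) = 5, s(20) = 2, s(21) = 19, s(22) = 19.
The sequence repeats with period 20.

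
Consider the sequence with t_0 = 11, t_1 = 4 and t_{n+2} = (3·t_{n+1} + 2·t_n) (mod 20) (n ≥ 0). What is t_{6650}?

14

Computing terms: t_0 = 11; t_1 = 4; t_2 = 14; t_3 = 10; t_4 = 18; t_5 = 14; t_6 = 18; t_7 = 2; t_8 = 2; t_9 = 10; t_{10} = 14; t_{11} = 2; t_{12} = 14; t_{13} = 6; t_{14} = 6; t_{15} = 10; t_{16} = 2; t_{17} = 6; t_{18} = 2; t_{19} = 18; t_{20} = 18; t_{21} = 10; t_{22} = 6; t_{23} = 18; t_{24} = 6; t_{25} = 14; t_{26} = 14; t_{27} = 10.
Since (t_{26}, t_{27}) = (t_2, t_3) = (14, 10) (two consecutive terms determine the rest), the sequence is eventually periodic: after a pre-period of length 2 it cycles with period 24.
For n ≥ 2, t_n depends only on (n - 2) mod 24. (6650 - 2) mod 24 = 0, so t_{6650} = t_2 = 14.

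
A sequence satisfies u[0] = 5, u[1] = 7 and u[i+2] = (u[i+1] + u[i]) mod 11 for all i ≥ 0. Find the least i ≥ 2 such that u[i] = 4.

Computing terms: u[0] = 5; u[1] = 7; u[2] = 1; u[3] = 8; u[4] = 9; u[5] = 6; u[6] = 4; u[7] = 10; u[8] = 3; u[9] = 2; u[10] = 5; u[11] = 7.
The sequence repeats with period 10.
The value 4 first appears (with i ≥ 2) at u[6].

6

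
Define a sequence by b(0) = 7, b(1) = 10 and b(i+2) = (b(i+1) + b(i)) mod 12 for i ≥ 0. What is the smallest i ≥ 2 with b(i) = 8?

Listing terms: b(0) = 7; b(1) = 10; b(2) = 5; b(3) = 3; b(4) = 8; b(5) = 11; b(6) = 7; b(7) = 6; b(8) = 1; b(9) = 7; b(10) = 8; b(11) = 3; b(12) = 11; b(13) = 2; b(14) = 1; b(15) = 3; b(16) = 4; b(17) = 7; b(18) = 11; b(19) = 6; b(20) = 5; b(21) = 11; b(22) = 4; b(23) = 3; b(24) = 7; b(25) = 10.
Since (b(24), b(25)) = (b(0), b(1)) = (7, 10) (two consecutive terms determine the rest), the sequence is periodic with period 24.
The value 8 first appears (with i ≥ 2) at b(4).

4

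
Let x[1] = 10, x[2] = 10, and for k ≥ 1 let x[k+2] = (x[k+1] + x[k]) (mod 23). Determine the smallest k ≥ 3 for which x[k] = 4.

Listing terms: x[1] = 10; x[2] = 10; x[3] = 20; x[4] = 7; x[5] = 4; x[6] = 11; x[7] = 15; x[8] = 3; x[9] = 18; x[10] = 21; x[11] = 16; x[12] = 14; x[13] = 7; x[14] = 21; x[15] = 5; x[16] = 3; x[17] = 8; x[18] = 11; x[19] = 19; x[20] = 7; x[21] = 3; x[22] = 10; x[23] = 13; x[24] = 0; x[25] = 13; x[26] = 13; x[27] = 3; x[28] = 16; x[29] = 19; x[30] = 12; x[31] = 8; x[32] = 20; x[33] = 5; x[34] = 2; x[35] = 7; x[36] = 9; x[37] = 16; x[38] = 2; x[39] = 18; x[40] = 20; x[41] = 15; x[42] = 12; x[43] = 4; x[44] = 16; x[45] = 20; x[46] = 13; x[47] = 10; x[48] = 0; x[49] = 10; x[50] = 10.
Since (x[49], x[50]) = (x[1], x[2]) = (10, 10) (two consecutive terms determine the rest), the sequence is periodic with period 48.
The value 4 first appears (with k ≥ 3) at x[5].

5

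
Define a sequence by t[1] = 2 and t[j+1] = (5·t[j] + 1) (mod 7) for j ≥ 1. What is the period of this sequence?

t[1] = 2, t[2] = 4, t[3] = 0, t[4] = 1, t[5] = 6, t[6] = 3, t[7] = 2.
The sequence repeats with period 6.

6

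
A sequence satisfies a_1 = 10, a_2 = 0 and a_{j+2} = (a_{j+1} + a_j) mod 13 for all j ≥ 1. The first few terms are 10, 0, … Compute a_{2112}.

We have a_1 = 10; a_2 = 0; a_3 = 10; a_4 = 10; a_5 = 7; a_6 = 4; a_7 = 11; a_8 = 2; a_9 = 0; a_{10} = 2; a_{11} = 2; a_{12} = 4; a_{13} = 6; a_{14} = 10; a_{15} = 3; a_{16} = 0; a_{17} = 3; a_{18} = 3; a_{19} = 6; a_{20} = 9; a_{21} = 2; a_{22} = 11; a_{23} = 0; a_{24} = 11; a_{25} = 11; a_{26} = 9; a_{27} = 7; a_{28} = 3; a_{29} = 10; a_{30} = 0.
Since (a_{29}, a_{30}) = (a_1, a_2) = (10, 0) (two consecutive terms determine the rest), the sequence is periodic with period 28.
(2112 - 1) mod 28 = 11, so a_{2112} = a_{12} = 4.

4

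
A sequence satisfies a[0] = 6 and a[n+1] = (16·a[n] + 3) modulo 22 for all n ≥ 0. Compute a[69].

5

a[0] = 6,  a[1] = 11,  a[2] = 3,  a[3] = 7,  a[4] = 5,  a[5] = 17,  a[6] = 11.
Since a[6] = a[1] = 11, the sequence is eventually periodic: after a pre-period of length 1 it cycles with period 5.
For n ≥ 1, a[n] depends only on (n - 1) mod 5. (69 - 1) mod 5 = 3, so a[69] = a[4] = 5.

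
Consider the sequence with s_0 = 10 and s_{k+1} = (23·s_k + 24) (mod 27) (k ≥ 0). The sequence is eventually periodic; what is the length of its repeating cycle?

We have s_0 = 10; s_1 = 11; s_2 = 7; s_3 = 23; s_4 = 13; s_5 = 26; s_6 = 1; s_7 = 20; s_8 = 25; s_9 = 5; s_{10} = 4; s_{11} = 8; s_{12} = 19; s_{13} = 2; s_{14} = 16; s_{15} = 14; s_{16} = 22; s_{17} = 17; s_{18} = 10.
The sequence repeats with period 18.

18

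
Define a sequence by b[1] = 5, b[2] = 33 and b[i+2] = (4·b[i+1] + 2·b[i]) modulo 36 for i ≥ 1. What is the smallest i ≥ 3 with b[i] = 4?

10

Listing terms: b[1] = 5,  b[2] = 33,  b[3] = 34,  b[4] = 22,  b[5] = 12,  b[6] = 20,  b[7] = 32,  b[8] = 24,  b[9] = 16,  b[10] = 4,  b[11] = 12,  b[12] = 20.
Since (b[11], b[12]) = (b[5], b[6]) = (12, 20) (two consecutive terms determine the rest), the sequence is eventually periodic: after a pre-period of length 4 it cycles with period 6.
The value 4 first appears (with i ≥ 3) at b[10].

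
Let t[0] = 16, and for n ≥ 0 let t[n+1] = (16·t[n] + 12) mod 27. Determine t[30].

Computing terms: t[0] = 16, t[1] = 25, t[2] = 7, t[3] = 16.
Since t[3] = t[0] = 16, the sequence is periodic with period 3.
(30 - 0) mod 3 = 0, so t[30] = t[0] = 16.

16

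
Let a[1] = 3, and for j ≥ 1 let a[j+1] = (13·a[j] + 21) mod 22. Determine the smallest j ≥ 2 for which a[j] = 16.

2

a[1] = 3; a[2] = 16; a[3] = 9; a[4] = 6; a[5] = 11; a[6] = 10; a[7] = 19; a[8] = 4; a[9] = 7; a[10] = 2; a[11] = 3.
The sequence repeats with period 10.
The value 16 first appears (with j ≥ 2) at a[2].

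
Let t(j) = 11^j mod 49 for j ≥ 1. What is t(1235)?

44

Computing terms: t(1) = 11, t(2) = 23, t(3) = 8, t(4) = 39, t(5) = 37, t(6) = 15, t(7) = 18, t(8) = 2, t(9) = 22, t(10) = 46, t(11) = 16, t(12) = 29, t(13) = 25, t(14) = 30, t(15) = 36, t(16) = 4, t(17) = 44, t(18) = 43, t(19) = 32, t(20) = 9, t(21) = 1, t(22) = 11.
Since t(22) = t(1) = 11, the sequence is periodic with period 21.
(1235 - 1) mod 21 = 16, so t(1235) = t(17) = 44.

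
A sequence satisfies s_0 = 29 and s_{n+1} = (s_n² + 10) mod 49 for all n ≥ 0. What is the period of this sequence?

3

Computing terms: s_0 = 29,  s_1 = 18,  s_2 = 40,  s_3 = 42,  s_4 = 10,  s_5 = 12,  s_6 = 7,  s_7 = 10.
Since s_7 = s_4 = 10, the sequence is eventually periodic: after a pre-period of length 4 it cycles with period 3.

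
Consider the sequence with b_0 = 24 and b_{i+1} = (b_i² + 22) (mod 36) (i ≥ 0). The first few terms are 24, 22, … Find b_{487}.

14

Computing terms: b_0 = 24; b_1 = 22; b_2 = 2; b_3 = 26; b_4 = 14; b_5 = 2.
Since b_5 = b_2 = 2, the sequence is eventually periodic: after a pre-period of length 2 it cycles with period 3.
For i ≥ 2, b_i depends only on (i - 2) mod 3. (487 - 2) mod 3 = 2, so b_{487} = b_4 = 14.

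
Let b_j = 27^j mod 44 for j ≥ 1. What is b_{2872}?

25

Listing terms: b_1 = 27; b_2 = 25; b_3 = 15; b_4 = 9; b_5 = 23; b_6 = 5; b_7 = 3; b_8 = 37; b_9 = 31; b_{10} = 1; b_{11} = 27.
The sequence repeats with period 10.
(2872 - 1) mod 10 = 1, so b_{2872} = b_2 = 25.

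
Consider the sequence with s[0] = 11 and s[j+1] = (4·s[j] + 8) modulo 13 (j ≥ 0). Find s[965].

4

Listing terms: s[0] = 11, s[1] = 0, s[2] = 8, s[3] = 1, s[4] = 12, s[5] = 4, s[6] = 11.
Since s[6] = s[0] = 11, the sequence is periodic with period 6.
(965 - 0) mod 6 = 5, so s[965] = s[5] = 4.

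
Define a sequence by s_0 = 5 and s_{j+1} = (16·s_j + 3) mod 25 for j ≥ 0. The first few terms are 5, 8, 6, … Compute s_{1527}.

6

We have s_0 = 5,  s_1 = 8,  s_2 = 6,  s_3 = 24,  s_4 = 12,  s_5 = 20,  s_6 = 23,  s_7 = 21,  s_8 = 14,  s_9 = 2,  s_{10} = 10,  s_{11} = 13,  s_{12} = 11,  s_{13} = 4,  s_{14} = 17,  s_{15} = 0,  s_{16} = 3,  s_{17} = 1,  s_{18} = 19,  s_{19} = 7,  s_{20} = 15,  s_{21} = 18,  s_{22} = 16,  s_{23} = 9,  s_{24} = 22,  s_{25} = 5.
Since s_{25} = s_0 = 5, the sequence is periodic with period 25.
(1527 - 0) mod 25 = 2, so s_{1527} = s_2 = 6.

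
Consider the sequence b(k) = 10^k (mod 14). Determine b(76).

Listing terms: b(0) = 1, b(1) = 10, b(2) = 2, b(3) = 6, b(4) = 4, b(5) = 12, b(6) = 8, b(7) = 10.
Since b(7) = b(1) = 10, the sequence is eventually periodic: after a pre-period of length 1 it cycles with period 6.
For k ≥ 1, b(k) depends only on (k - 1) mod 6. (76 - 1) mod 6 = 3, so b(76) = b(4) = 4.

4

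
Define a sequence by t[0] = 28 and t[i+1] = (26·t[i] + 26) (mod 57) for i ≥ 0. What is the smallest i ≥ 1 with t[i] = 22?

We have t[0] = 28,  t[1] = 13,  t[2] = 22,  t[3] = 28.
The sequence repeats with period 3.
The value 22 first appears (with i ≥ 1) at t[2].

2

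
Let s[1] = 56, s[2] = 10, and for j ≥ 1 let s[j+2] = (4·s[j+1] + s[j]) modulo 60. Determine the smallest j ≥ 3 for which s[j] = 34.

4

Listing terms: s[1] = 56,  s[2] = 10,  s[3] = 36,  s[4] = 34,  s[5] = 52,  s[6] = 2,  s[7] = 0,  s[8] = 2,  s[9] = 8,  s[10] = 34,  s[11] = 24,  s[12] = 10,  s[13] = 4,  s[14] = 26,  s[15] = 48,  s[16] = 38,  s[17] = 20,  s[18] = 58,  s[19] = 12,  s[20] = 46,  s[21] = 16,  s[22] = 50,  s[23] = 36,  s[24] = 14,  s[25] = 32,  s[26] = 22,  s[27] = 0,  s[28] = 22,  s[29] = 28,  s[30] = 14,  s[31] = 24,  s[32] = 50,  s[33] = 44,  s[34] = 46,  s[35] = 48,  s[36] = 58,  s[37] = 40,  s[38] = 38,  s[39] = 12,  s[40] = 26,  s[41] = 56,  s[42] = 10.
Since (s[41], s[42]) = (s[1], s[2]) = (56, 10) (two consecutive terms determine the rest), the sequence is periodic with period 40.
The value 34 first appears (with j ≥ 3) at s[4].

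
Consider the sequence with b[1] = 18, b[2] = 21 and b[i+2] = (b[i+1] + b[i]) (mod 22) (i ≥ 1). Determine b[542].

b[1] = 18, b[2] = 21, b[3] = 17, b[4] = 16, b[5] = 11, b[6] = 5, b[7] = 16, b[8] = 21, b[9] = 15, b[10] = 14, b[11] = 7, b[12] = 21, b[13] = 6, b[14] = 5, b[15] = 11, b[16] = 16, b[17] = 5, b[18] = 21, b[19] = 4, b[20] = 3, b[21] = 7, b[22] = 10, b[23] = 17, b[24] = 5, b[25] = 0, b[26] = 5, b[27] = 5, b[28] = 10, b[29] = 15, b[30] = 3, b[31] = 18, b[32] = 21.
The sequence repeats with period 30.
So b[542] = b[1 + ((542-1) mod 30)] = b[2] = 21.

21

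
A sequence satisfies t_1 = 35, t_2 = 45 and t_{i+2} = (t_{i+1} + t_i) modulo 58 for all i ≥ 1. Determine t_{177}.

Listing terms: t_1 = 35; t_2 = 45; t_3 = 22; t_4 = 9; t_5 = 31; t_6 = 40; t_7 = 13; t_8 = 53; t_9 = 8; t_{10} = 3; t_{11} = 11; t_{12} = 14; t_{13} = 25; t_{14} = 39; t_{15} = 6; t_{16} = 45; t_{17} = 51; t_{18} = 38; t_{19} = 31; t_{20} = 11; t_{21} = 42; t_{22} = 53; t_{23} = 37; t_{24} = 32; t_{25} = 11; t_{26} = 43; t_{27} = 54; t_{28} = 39; t_{29} = 35; t_{30} = 16; t_{31} = 51; t_{32} = 9; t_{33} = 2; t_{34} = 11; t_{35} = 13; t_{36} = 24; t_{37} = 37; t_{38} = 3; t_{39} = 40; t_{40} = 43; t_{41} = 25; t_{42} = 10; t_{43} = 35; t_{44} = 45.
The sequence repeats with period 42.
(177 - 1) mod 42 = 8, so t_{177} = t_9 = 8.

8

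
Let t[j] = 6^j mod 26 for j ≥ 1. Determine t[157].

6

Listing terms: t[1] = 6,  t[2] = 10,  t[3] = 8,  t[4] = 22,  t[5] = 2,  t[6] = 12,  t[7] = 20,  t[8] = 16,  t[9] = 18,  t[10] = 4,  t[11] = 24,  t[12] = 14,  t[13] = 6.
Since t[13] = t[1] = 6, the sequence is periodic with period 12.
So t[157] = t[1 + ((157-1) mod 12)] = t[1] = 6.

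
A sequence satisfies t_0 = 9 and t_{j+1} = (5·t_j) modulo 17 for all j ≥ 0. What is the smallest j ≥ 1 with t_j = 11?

1

Listing terms: t_0 = 9, t_1 = 11, t_2 = 4, t_3 = 3, t_4 = 15, t_5 = 7, t_6 = 1, t_7 = 5, t_8 = 8, t_9 = 6, t_{10} = 13, t_{11} = 14, t_{12} = 2, t_{13} = 10, t_{14} = 16, t_{15} = 12, t_{16} = 9.
The sequence repeats with period 16.
The value 11 first appears (with j ≥ 1) at t_1.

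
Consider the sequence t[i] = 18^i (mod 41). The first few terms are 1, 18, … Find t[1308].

10

We have t[0] = 1,  t[1] = 18,  t[2] = 37,  t[3] = 10,  t[4] = 16,  t[5] = 1.
Since t[5] = t[0] = 1, the sequence is periodic with period 5.
(1308 - 0) mod 5 = 3, so t[1308] = t[3] = 10.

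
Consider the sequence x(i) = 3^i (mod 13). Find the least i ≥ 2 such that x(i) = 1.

We have x(1) = 3; x(2) = 9; x(3) = 1; x(4) = 3.
The sequence repeats with period 3.
The value 1 first appears (with i ≥ 2) at x(3).

3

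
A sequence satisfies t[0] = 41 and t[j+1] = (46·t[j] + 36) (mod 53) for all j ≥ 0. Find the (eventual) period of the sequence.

Computing terms: t[0] = 41, t[1] = 14, t[2] = 44, t[3] = 46, t[4] = 32, t[5] = 24, t[6] = 27, t[7] = 6, t[8] = 47, t[9] = 25, t[10] = 20, t[11] = 2, t[12] = 22, t[13] = 41.
The sequence repeats with period 13.

13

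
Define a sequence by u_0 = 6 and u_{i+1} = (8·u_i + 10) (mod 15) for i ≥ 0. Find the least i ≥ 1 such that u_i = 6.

4

Listing terms: u_0 = 6,  u_1 = 13,  u_2 = 9,  u_3 = 7,  u_4 = 6.
The sequence repeats with period 4.
The value 6 next appears (with i ≥ 1) at u_4.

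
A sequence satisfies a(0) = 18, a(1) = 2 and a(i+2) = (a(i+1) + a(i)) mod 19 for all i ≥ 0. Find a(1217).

Computing terms: a(0) = 18, a(1) = 2, a(2) = 1, a(3) = 3, a(4) = 4, a(5) = 7, a(6) = 11, a(7) = 18, a(8) = 10, a(9) = 9, a(10) = 0, a(11) = 9, a(12) = 9, a(13) = 18, a(14) = 8, a(15) = 7, a(16) = 15, a(17) = 3, a(18) = 18, a(19) = 2.
Since (a(18), a(19)) = (a(0), a(1)) = (18, 2) (two consecutive terms determine the rest), the sequence is periodic with period 18.
So a(1217) = a(0 + ((1217-0) mod 18)) = a(11) = 9.

9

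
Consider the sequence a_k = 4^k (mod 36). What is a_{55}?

a_0 = 1, a_1 = 4, a_2 = 16, a_3 = 28, a_4 = 4.
Since a_4 = a_1 = 4, the sequence is eventually periodic: after a pre-period of length 1 it cycles with period 3.
For k ≥ 1, a_k depends only on (k - 1) mod 3. (55 - 1) mod 3 = 0, so a_{55} = a_1 = 4.

4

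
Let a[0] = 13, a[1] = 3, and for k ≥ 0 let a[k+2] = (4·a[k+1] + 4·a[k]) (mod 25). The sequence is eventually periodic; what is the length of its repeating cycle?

15

Listing terms: a[0] = 13, a[1] = 3, a[2] = 14, a[3] = 18, a[4] = 3, a[5] = 9, a[6] = 23, a[7] = 3, a[8] = 4, a[9] = 3, a[10] = 3, a[11] = 24, a[12] = 8, a[13] = 3, a[14] = 19, a[15] = 13, a[16] = 3.
Since (a[15], a[16]) = (a[0], a[1]) = (13, 3) (two consecutive terms determine the rest), the sequence is periodic with period 15.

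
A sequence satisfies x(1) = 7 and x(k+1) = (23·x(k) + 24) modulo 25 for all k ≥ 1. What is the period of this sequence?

We have x(1) = 7; x(2) = 10; x(3) = 4; x(4) = 16; x(5) = 17; x(6) = 15; x(7) = 19; x(8) = 11; x(9) = 2; x(10) = 20; x(11) = 9; x(12) = 6; x(13) = 12; x(14) = 0; x(15) = 24; x(16) = 1; x(17) = 22; x(18) = 5; x(19) = 14; x(20) = 21; x(21) = 7.
Since x(21) = x(1) = 7, the sequence is periodic with period 20.

20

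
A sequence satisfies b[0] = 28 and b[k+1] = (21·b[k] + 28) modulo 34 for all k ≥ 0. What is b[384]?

Listing terms: b[0] = 28,  b[1] = 4,  b[2] = 10,  b[3] = 0,  b[4] = 28.
Since b[4] = b[0] = 28, the sequence is periodic with period 4.
So b[384] = b[0 + ((384-0) mod 4)] = b[0] = 28.

28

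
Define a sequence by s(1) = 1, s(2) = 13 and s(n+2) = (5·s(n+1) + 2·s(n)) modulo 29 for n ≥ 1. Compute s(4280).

s(1) = 1,  s(2) = 13,  s(3) = 9,  s(4) = 13,  s(5) = 25,  s(6) = 6,  s(7) = 22,  s(8) = 6,  s(9) = 16,  s(10) = 5,  s(11) = 28,  s(12) = 5,  s(13) = 23,  s(14) = 9,  s(15) = 4,  s(16) = 9,  s(17) = 24,  s(18) = 22,  s(19) = 13,  s(20) = 22,  s(21) = 20,  s(22) = 28,  s(23) = 6,  s(24) = 28,  s(25) = 7,  s(26) = 4,  s(27) = 5,  s(28) = 4,  s(29) = 1,  s(30) = 13.
The sequence repeats with period 28.
So s(4280) = s(1 + ((4280-1) mod 28)) = s(24) = 28.

28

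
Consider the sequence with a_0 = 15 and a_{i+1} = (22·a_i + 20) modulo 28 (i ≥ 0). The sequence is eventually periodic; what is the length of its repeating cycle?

Computing terms: a_0 = 15,  a_1 = 14,  a_2 = 20,  a_3 = 12,  a_4 = 4,  a_5 = 24,  a_6 = 16,  a_7 = 8,  a_8 = 0,  a_9 = 20.
Since a_9 = a_2 = 20, the sequence is eventually periodic: after a pre-period of length 2 it cycles with period 7.

7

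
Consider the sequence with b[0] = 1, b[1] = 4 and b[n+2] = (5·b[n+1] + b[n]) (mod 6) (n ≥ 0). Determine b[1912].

We have b[0] = 1,  b[1] = 4,  b[2] = 3,  b[3] = 1,  b[4] = 2,  b[5] = 5,  b[6] = 3,  b[7] = 2,  b[8] = 1,  b[9] = 1,  b[10] = 0,  b[11] = 1,  b[12] = 5,  b[13] = 2,  b[14] = 3,  b[15] = 5,  b[16] = 4,  b[17] = 1,  b[18] = 3,  b[19] = 4,  b[20] = 5,  b[21] = 5,  b[22] = 0,  b[23] = 5,  b[24] = 1,  b[25] = 4.
Since (b[24], b[25]) = (b[0], b[1]) = (1, 4) (two consecutive terms determine the rest), the sequence is periodic with period 24.
(1912 - 0) mod 24 = 16, so b[1912] = b[16] = 4.

4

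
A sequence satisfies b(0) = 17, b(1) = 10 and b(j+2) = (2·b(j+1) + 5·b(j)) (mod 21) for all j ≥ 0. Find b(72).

17

b(0) = 17,  b(1) = 10,  b(2) = 0,  b(3) = 8,  b(4) = 16,  b(5) = 9,  b(6) = 14,  b(7) = 10,  b(8) = 6,  b(9) = 20,  b(10) = 7,  b(11) = 9,  b(12) = 11,  b(13) = 4,  b(14) = 0,  b(15) = 20,  b(16) = 19,  b(17) = 12,  b(18) = 14,  b(19) = 4,  b(20) = 15,  b(21) = 8,  b(22) = 7,  b(23) = 12,  b(24) = 17,  b(25) = 10.
The sequence repeats with period 24.
(72 - 0) mod 24 = 0, so b(72) = b(0) = 17.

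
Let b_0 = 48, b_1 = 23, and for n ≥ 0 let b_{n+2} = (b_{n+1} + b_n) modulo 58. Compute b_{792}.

Listing terms: b_0 = 48, b_1 = 23, b_2 = 13, b_3 = 36, b_4 = 49, b_5 = 27, b_6 = 18, b_7 = 45, b_8 = 5, b_9 = 50, b_{10} = 55, b_{11} = 47, b_{12} = 44, b_{13} = 33, b_{14} = 19, b_{15} = 52, b_{16} = 13, b_{17} = 7, b_{18} = 20, b_{19} = 27, b_{20} = 47, b_{21} = 16, b_{22} = 5, b_{23} = 21, b_{24} = 26, b_{25} = 47, b_{26} = 15, b_{27} = 4, b_{28} = 19, b_{29} = 23, b_{30} = 42, b_{31} = 7, b_{32} = 49, b_{33} = 56, b_{34} = 47, b_{35} = 45, b_{36} = 34, b_{37} = 21, b_{38} = 55, b_{39} = 18, b_{40} = 15, b_{41} = 33, b_{42} = 48, b_{43} = 23.
Since (b_{42}, b_{43}) = (b_0, b_1) = (48, 23) (two consecutive terms determine the rest), the sequence is periodic with period 42.
So b_{792} = b_{0 + ((792-0) mod 42)} = b_{36} = 34.

34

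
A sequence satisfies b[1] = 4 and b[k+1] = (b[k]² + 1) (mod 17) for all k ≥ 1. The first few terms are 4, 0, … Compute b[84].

Listing terms: b[1] = 4,  b[2] = 0,  b[3] = 1,  b[4] = 2,  b[5] = 5,  b[6] = 9,  b[7] = 14,  b[8] = 10,  b[9] = 16,  b[10] = 2.
Since b[10] = b[4] = 2, the sequence is eventually periodic: after a pre-period of length 3 it cycles with period 6.
For k ≥ 4, b[k] depends only on (k - 4) mod 6. (84 - 4) mod 6 = 2, so b[84] = b[6] = 9.

9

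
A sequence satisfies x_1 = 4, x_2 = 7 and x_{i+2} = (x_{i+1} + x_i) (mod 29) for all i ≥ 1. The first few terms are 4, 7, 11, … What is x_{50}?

7

x_1 = 4, x_2 = 7, x_3 = 11, x_4 = 18, x_5 = 0, x_6 = 18, x_7 = 18, x_8 = 7, x_9 = 25, x_{10} = 3, x_{11} = 28, x_{12} = 2, x_{13} = 1, x_{14} = 3, x_{15} = 4, x_{16} = 7.
The sequence repeats with period 14.
(50 - 1) mod 14 = 7, so x_{50} = x_8 = 7.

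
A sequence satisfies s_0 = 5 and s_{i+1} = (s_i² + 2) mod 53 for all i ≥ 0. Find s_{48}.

We have s_0 = 5, s_1 = 27, s_2 = 42, s_3 = 17, s_4 = 26, s_5 = 42.
Since s_5 = s_2 = 42, the sequence is eventually periodic: after a pre-period of length 2 it cycles with period 3.
For i ≥ 2, s_i depends only on (i - 2) mod 3. (48 - 2) mod 3 = 1, so s_{48} = s_3 = 17.

17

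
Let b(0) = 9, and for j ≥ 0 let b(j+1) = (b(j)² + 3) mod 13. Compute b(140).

b(0) = 9, b(1) = 6, b(2) = 0, b(3) = 3, b(4) = 12, b(5) = 4, b(6) = 6.
Since b(6) = b(1) = 6, the sequence is eventually periodic: after a pre-period of length 1 it cycles with period 5.
For j ≥ 1, b(j) depends only on (j - 1) mod 5. (140 - 1) mod 5 = 4, so b(140) = b(5) = 4.

4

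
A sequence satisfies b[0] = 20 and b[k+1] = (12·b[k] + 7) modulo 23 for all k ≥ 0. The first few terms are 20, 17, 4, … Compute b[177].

17

We have b[0] = 20, b[1] = 17, b[2] = 4, b[3] = 9, b[4] = 0, b[5] = 7, b[6] = 22, b[7] = 18, b[8] = 16, b[9] = 15, b[10] = 3, b[11] = 20.
Since b[11] = b[0] = 20, the sequence is periodic with period 11.
So b[177] = b[0 + ((177-0) mod 11)] = b[1] = 17.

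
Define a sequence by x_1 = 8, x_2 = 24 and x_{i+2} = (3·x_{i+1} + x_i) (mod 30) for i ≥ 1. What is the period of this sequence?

We have x_1 = 8, x_2 = 24, x_3 = 20, x_4 = 24, x_5 = 2, x_6 = 0, x_7 = 2, x_8 = 6, x_9 = 20, x_{10} = 6, x_{11} = 8, x_{12} = 0, x_{13} = 8, x_{14} = 24.
Since (x_{13}, x_{14}) = (x_1, x_2) = (8, 24) (two consecutive terms determine the rest), the sequence is periodic with period 12.

12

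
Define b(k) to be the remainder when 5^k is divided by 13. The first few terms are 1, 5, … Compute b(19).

8

Listing terms: b(0) = 1, b(1) = 5, b(2) = 12, b(3) = 8, b(4) = 1.
Since b(4) = b(0) = 1, the sequence is periodic with period 4.
So b(19) = b(0 + ((19-0) mod 4)) = b(3) = 8.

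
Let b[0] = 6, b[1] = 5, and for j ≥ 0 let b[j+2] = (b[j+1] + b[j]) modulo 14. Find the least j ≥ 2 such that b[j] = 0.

We have b[0] = 6; b[1] = 5; b[2] = 11; b[3] = 2; b[4] = 13; b[5] = 1; b[6] = 0; b[7] = 1; b[8] = 1; b[9] = 2; b[10] = 3; b[11] = 5; b[12] = 8; b[13] = 13; b[14] = 7; b[15] = 6; b[16] = 13; b[17] = 5; b[18] = 4; b[19] = 9; b[20] = 13; b[21] = 8; b[22] = 7; b[23] = 1; b[24] = 8; b[25] = 9; b[26] = 3; b[27] = 12; b[28] = 1; b[29] = 13; b[30] = 0; b[31] = 13; b[32] = 13; b[33] = 12; b[34] = 11; b[35] = 9; b[36] = 6; b[37] = 1; b[38] = 7; b[39] = 8; b[40] = 1; b[41] = 9; b[42] = 10; b[43] = 5; b[44] = 1; b[45] = 6; b[46] = 7; b[47] = 13; b[48] = 6; b[49] = 5.
Since (b[48], b[49]) = (b[0], b[1]) = (6, 5) (two consecutive terms determine the rest), the sequence is periodic with period 48.
The value 0 first appears (with j ≥ 2) at b[6].

6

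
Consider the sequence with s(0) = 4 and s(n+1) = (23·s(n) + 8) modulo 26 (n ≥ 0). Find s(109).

22

Computing terms: s(0) = 4; s(1) = 22; s(2) = 20; s(3) = 0; s(4) = 8; s(5) = 10; s(6) = 4.
Since s(6) = s(0) = 4, the sequence is periodic with period 6.
(109 - 0) mod 6 = 1, so s(109) = s(1) = 22.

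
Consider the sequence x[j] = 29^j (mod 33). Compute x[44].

25

Listing terms: x[0] = 1; x[1] = 29; x[2] = 16; x[3] = 2; x[4] = 25; x[5] = 32; x[6] = 4; x[7] = 17; x[8] = 31; x[9] = 8; x[10] = 1.
Since x[10] = x[0] = 1, the sequence is periodic with period 10.
(44 - 0) mod 10 = 4, so x[44] = x[4] = 25.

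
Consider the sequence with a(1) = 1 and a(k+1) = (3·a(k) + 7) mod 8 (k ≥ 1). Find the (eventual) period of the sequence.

4

Listing terms: a(1) = 1, a(2) = 2, a(3) = 5, a(4) = 6, a(5) = 1.
The sequence repeats with period 4.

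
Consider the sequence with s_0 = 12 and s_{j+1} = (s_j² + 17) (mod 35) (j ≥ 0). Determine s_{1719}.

26

Listing terms: s_0 = 12,  s_1 = 21,  s_2 = 3,  s_3 = 26,  s_4 = 28,  s_5 = 31,  s_6 = 33,  s_7 = 21.
Since s_7 = s_1 = 21, the sequence is eventually periodic: after a pre-period of length 1 it cycles with period 6.
For j ≥ 1, s_j depends only on (j - 1) mod 6. (1719 - 1) mod 6 = 2, so s_{1719} = s_3 = 26.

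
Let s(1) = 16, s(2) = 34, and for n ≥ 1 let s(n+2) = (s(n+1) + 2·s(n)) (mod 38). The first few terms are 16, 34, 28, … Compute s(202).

20

Listing terms: s(1) = 16; s(2) = 34; s(3) = 28; s(4) = 20; s(5) = 0; s(6) = 2; s(7) = 2; s(8) = 6; s(9) = 10; s(10) = 22; s(11) = 4; s(12) = 10; s(13) = 18; s(14) = 0; s(15) = 36; s(16) = 36; s(17) = 32; s(18) = 28; s(19) = 16; s(20) = 34.
The sequence repeats with period 18.
(202 - 1) mod 18 = 3, so s(202) = s(4) = 20.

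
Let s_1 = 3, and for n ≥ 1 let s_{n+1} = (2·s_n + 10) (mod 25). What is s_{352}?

14

s_1 = 3, s_2 = 16, s_3 = 17, s_4 = 19, s_5 = 23, s_6 = 6, s_7 = 22, s_8 = 4, s_9 = 18, s_{10} = 21, s_{11} = 2, s_{12} = 14, s_{13} = 13, s_{14} = 11, s_{15} = 7, s_{16} = 24, s_{17} = 8, s_{18} = 1, s_{19} = 12, s_{20} = 9, s_{21} = 3.
The sequence repeats with period 20.
(352 - 1) mod 20 = 11, so s_{352} = s_{12} = 14.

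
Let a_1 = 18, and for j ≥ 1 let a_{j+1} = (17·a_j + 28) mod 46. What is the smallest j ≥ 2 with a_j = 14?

11

a_1 = 18,  a_2 = 12,  a_3 = 2,  a_4 = 16,  a_5 = 24,  a_6 = 22,  a_7 = 34,  a_8 = 8,  a_9 = 26,  a_{10} = 10,  a_{11} = 14,  a_{12} = 36,  a_{13} = 42,  a_{14} = 6,  a_{15} = 38,  a_{16} = 30,  a_{17} = 32,  a_{18} = 20,  a_{19} = 0,  a_{20} = 28,  a_{21} = 44,  a_{22} = 40,  a_{23} = 18.
The sequence repeats with period 22.
The value 14 first appears (with j ≥ 2) at a_{11}.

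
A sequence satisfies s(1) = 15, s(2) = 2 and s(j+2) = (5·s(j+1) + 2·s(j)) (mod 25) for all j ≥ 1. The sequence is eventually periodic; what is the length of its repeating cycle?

40

s(1) = 15, s(2) = 2, s(3) = 15, s(4) = 4, s(5) = 0, s(6) = 8, s(7) = 15, s(8) = 16, s(9) = 10, s(10) = 7, s(11) = 5, s(12) = 14, s(13) = 5, s(14) = 3, s(15) = 0, s(16) = 6, s(17) = 5, s(18) = 12, s(19) = 20, s(20) = 24, s(21) = 10, s(22) = 23, s(23) = 10, s(24) = 21, s(25) = 0, s(26) = 17, s(27) = 10, s(28) = 9, s(29) = 15, s(30) = 18, s(31) = 20, s(32) = 11, s(33) = 20, s(34) = 22, s(35) = 0, s(36) = 19, s(37) = 20, s(38) = 13, s(39) = 5, s(40) = 1, s(41) = 15, s(42) = 2.
The sequence repeats with period 40.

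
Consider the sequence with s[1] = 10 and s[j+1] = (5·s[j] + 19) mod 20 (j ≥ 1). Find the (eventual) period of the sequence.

4

We have s[1] = 10; s[2] = 9; s[3] = 4; s[4] = 19; s[5] = 14; s[6] = 9.
Since s[6] = s[2] = 9, the sequence is eventually periodic: after a pre-period of length 1 it cycles with period 4.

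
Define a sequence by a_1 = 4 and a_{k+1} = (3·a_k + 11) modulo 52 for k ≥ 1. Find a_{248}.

23

We have a_1 = 4; a_2 = 23; a_3 = 28; a_4 = 43; a_5 = 36; a_6 = 15; a_7 = 4.
The sequence repeats with period 6.
So a_{248} = a_{1 + ((248-1) mod 6)} = a_2 = 23.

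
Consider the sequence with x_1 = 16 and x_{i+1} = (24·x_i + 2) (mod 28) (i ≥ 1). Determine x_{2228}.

22

Computing terms: x_1 = 16, x_2 = 22, x_3 = 26, x_4 = 10, x_5 = 18, x_6 = 14, x_7 = 2, x_8 = 22.
Since x_8 = x_2 = 22, the sequence is eventually periodic: after a pre-period of length 1 it cycles with period 6.
For i ≥ 2, x_i depends only on (i - 2) mod 6. (2228 - 2) mod 6 = 0, so x_{2228} = x_2 = 22.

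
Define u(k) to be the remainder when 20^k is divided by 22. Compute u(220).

12

Computing terms: u(0) = 1, u(1) = 20, u(2) = 4, u(3) = 14, u(4) = 16, u(5) = 12, u(6) = 20.
Since u(6) = u(1) = 20, the sequence is eventually periodic: after a pre-period of length 1 it cycles with period 5.
For k ≥ 1, u(k) depends only on (k - 1) mod 5. (220 - 1) mod 5 = 4, so u(220) = u(5) = 12.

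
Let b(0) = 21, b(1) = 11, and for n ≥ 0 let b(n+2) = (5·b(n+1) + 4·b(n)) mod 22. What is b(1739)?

7

Listing terms: b(0) = 21,  b(1) = 11,  b(2) = 7,  b(3) = 13,  b(4) = 5,  b(5) = 11,  b(6) = 9,  b(7) = 1,  b(8) = 19,  b(9) = 11,  b(10) = 21,  b(11) = 17,  b(12) = 15,  b(13) = 11,  b(14) = 5,  b(15) = 3,  b(16) = 13,  b(17) = 11,  b(18) = 19,  b(19) = 7,  b(20) = 1,  b(21) = 11,  b(22) = 15,  b(23) = 9,  b(24) = 17,  b(25) = 11,  b(26) = 13,  b(27) = 21,  b(28) = 3,  b(29) = 11,  b(30) = 1,  b(31) = 5,  b(32) = 7,  b(33) = 11,  b(34) = 17,  b(35) = 19,  b(36) = 9,  b(37) = 11,  b(38) = 3,  b(39) = 15,  b(40) = 21,  b(41) = 11.
Since (b(40), b(41)) = (b(0), b(1)) = (21, 11) (two consecutive terms determine the rest), the sequence is periodic with period 40.
So b(1739) = b(0 + ((1739-0) mod 40)) = b(19) = 7.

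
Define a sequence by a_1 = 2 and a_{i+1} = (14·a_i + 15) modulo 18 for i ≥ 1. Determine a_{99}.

5

Computing terms: a_1 = 2,  a_2 = 7,  a_3 = 5,  a_4 = 13,  a_5 = 17,  a_6 = 1,  a_7 = 11,  a_8 = 7.
Since a_8 = a_2 = 7, the sequence is eventually periodic: after a pre-period of length 1 it cycles with period 6.
For i ≥ 2, a_i depends only on (i - 2) mod 6. (99 - 2) mod 6 = 1, so a_{99} = a_3 = 5.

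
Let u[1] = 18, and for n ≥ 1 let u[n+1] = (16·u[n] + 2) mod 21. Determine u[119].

17

We have u[1] = 18, u[2] = 17, u[3] = 1, u[4] = 18.
Since u[4] = u[1] = 18, the sequence is periodic with period 3.
(119 - 1) mod 3 = 1, so u[119] = u[2] = 17.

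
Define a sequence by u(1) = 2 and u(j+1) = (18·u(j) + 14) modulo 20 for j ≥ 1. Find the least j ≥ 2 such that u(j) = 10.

u(1) = 2,  u(2) = 10,  u(3) = 14,  u(4) = 6,  u(5) = 2.
Since u(5) = u(1) = 2, the sequence is periodic with period 4.
The value 10 first appears (with j ≥ 2) at u(2).

2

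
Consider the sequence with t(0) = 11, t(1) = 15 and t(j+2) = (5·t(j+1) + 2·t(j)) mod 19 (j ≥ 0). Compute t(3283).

Listing terms: t(0) = 11,  t(1) = 15,  t(2) = 2,  t(3) = 2,  t(4) = 14,  t(5) = 17,  t(6) = 18,  t(7) = 10,  t(8) = 10,  t(9) = 13,  t(10) = 9,  t(11) = 14,  t(12) = 12,  t(13) = 12,  t(14) = 8,  t(15) = 7,  t(16) = 13,  t(17) = 3,  t(18) = 3,  t(19) = 2,  t(20) = 16,  t(21) = 8,  t(22) = 15,  t(23) = 15,  t(24) = 10,  t(25) = 4,  t(26) = 2,  t(27) = 18,  t(28) = 18,  t(29) = 12,  t(30) = 1,  t(31) = 10,  t(32) = 14,  t(33) = 14,  t(34) = 3,  t(35) = 5,  t(36) = 12,  t(37) = 13,  t(38) = 13,  t(39) = 15,  t(40) = 6,  t(41) = 3,  t(42) = 8,  t(43) = 8,  t(44) = 18,  t(45) = 11,  t(46) = 15.
The sequence repeats with period 45.
So t(3283) = t(0 + ((3283-0) mod 45)) = t(43) = 8.

8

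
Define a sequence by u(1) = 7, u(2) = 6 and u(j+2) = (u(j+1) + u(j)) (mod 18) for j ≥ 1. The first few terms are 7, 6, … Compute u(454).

Computing terms: u(1) = 7; u(2) = 6; u(3) = 13; u(4) = 1; u(5) = 14; u(6) = 15; u(7) = 11; u(8) = 8; u(9) = 1; u(10) = 9; u(11) = 10; u(12) = 1; u(13) = 11; u(14) = 12; u(15) = 5; u(16) = 17; u(17) = 4; u(18) = 3; u(19) = 7; u(20) = 10; u(21) = 17; u(22) = 9; u(23) = 8; u(24) = 17; u(25) = 7; u(26) = 6.
Since (u(25), u(26)) = (u(1), u(2)) = (7, 6) (two consecutive terms determine the rest), the sequence is periodic with period 24.
So u(454) = u(1 + ((454-1) mod 24)) = u(22) = 9.

9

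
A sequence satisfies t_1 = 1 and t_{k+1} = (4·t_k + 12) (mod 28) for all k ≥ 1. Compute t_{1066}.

8

Listing terms: t_1 = 1, t_2 = 16, t_3 = 20, t_4 = 8, t_5 = 16.
Since t_5 = t_2 = 16, the sequence is eventually periodic: after a pre-period of length 1 it cycles with period 3.
For k ≥ 2, t_k depends only on (k - 2) mod 3. (1066 - 2) mod 3 = 2, so t_{1066} = t_4 = 8.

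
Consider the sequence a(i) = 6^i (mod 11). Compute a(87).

a(1) = 6; a(2) = 3; a(3) = 7; a(4) = 9; a(5) = 10; a(6) = 5; a(7) = 8; a(8) = 4; a(9) = 2; a(10) = 1; a(11) = 6.
The sequence repeats with period 10.
(87 - 1) mod 10 = 6, so a(87) = a(7) = 8.

8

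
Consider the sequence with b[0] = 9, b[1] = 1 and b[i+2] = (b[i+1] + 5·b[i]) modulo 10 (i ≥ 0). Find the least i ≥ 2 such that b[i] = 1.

Listing terms: b[0] = 9; b[1] = 1; b[2] = 6; b[3] = 1; b[4] = 1; b[5] = 6.
Since (b[4], b[5]) = (b[1], b[2]) = (1, 6) (two consecutive terms determine the rest), the sequence is eventually periodic: after a pre-period of length 1 it cycles with period 3.
The value 1 first appears (with i ≥ 2) at b[3].

3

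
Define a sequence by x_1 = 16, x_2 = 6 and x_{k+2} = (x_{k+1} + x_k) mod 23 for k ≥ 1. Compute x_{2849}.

x_1 = 16,  x_2 = 6,  x_3 = 22,  x_4 = 5,  x_5 = 4,  x_6 = 9,  x_7 = 13,  x_8 = 22,  x_9 = 12,  x_{10} = 11,  x_{11} = 0,  x_{12} = 11,  x_{13} = 11,  x_{14} = 22,  x_{15} = 10,  x_{16} = 9,  x_{17} = 19,  x_{18} = 5,  x_{19} = 1,  x_{20} = 6,  x_{21} = 7,  x_{22} = 13,  x_{23} = 20,  x_{24} = 10,  x_{25} = 7,  x_{26} = 17,  x_{27} = 1,  x_{28} = 18,  x_{29} = 19,  x_{30} = 14,  x_{31} = 10,  x_{32} = 1,  x_{33} = 11,  x_{34} = 12,  x_{35} = 0,  x_{36} = 12,  x_{37} = 12,  x_{38} = 1,  x_{39} = 13,  x_{40} = 14,  x_{41} = 4,  x_{42} = 18,  x_{43} = 22,  x_{44} = 17,  x_{45} = 16,  x_{46} = 10,  x_{47} = 3,  x_{48} = 13,  x_{49} = 16,  x_{50} = 6.
Since (x_{49}, x_{50}) = (x_1, x_2) = (16, 6) (two consecutive terms determine the rest), the sequence is periodic with period 48.
(2849 - 1) mod 48 = 16, so x_{2849} = x_{17} = 19.

19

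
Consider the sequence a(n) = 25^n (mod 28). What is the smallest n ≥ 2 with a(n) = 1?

3

Computing terms: a(1) = 25,  a(2) = 9,  a(3) = 1,  a(4) = 25.
Since a(4) = a(1) = 25, the sequence is periodic with period 3.
The value 1 first appears (with n ≥ 2) at a(3).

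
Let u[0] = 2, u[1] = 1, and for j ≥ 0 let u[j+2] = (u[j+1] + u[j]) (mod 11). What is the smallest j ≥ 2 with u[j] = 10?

9

u[0] = 2, u[1] = 1, u[2] = 3, u[3] = 4, u[4] = 7, u[5] = 0, u[6] = 7, u[7] = 7, u[8] = 3, u[9] = 10, u[10] = 2, u[11] = 1.
The sequence repeats with period 10.
The value 10 first appears (with j ≥ 2) at u[9].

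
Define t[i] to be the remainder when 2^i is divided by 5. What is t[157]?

2

Computing terms: t[1] = 2,  t[2] = 4,  t[3] = 3,  t[4] = 1,  t[5] = 2.
Since t[5] = t[1] = 2, the sequence is periodic with period 4.
So t[157] = t[1 + ((157-1) mod 4)] = t[1] = 2.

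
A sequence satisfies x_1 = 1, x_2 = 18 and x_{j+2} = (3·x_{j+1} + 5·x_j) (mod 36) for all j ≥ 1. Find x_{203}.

20

We have x_1 = 1; x_2 = 18; x_3 = 23; x_4 = 15; x_5 = 16; x_6 = 15; x_7 = 17; x_8 = 18; x_9 = 31; x_{10} = 3; x_{11} = 20; x_{12} = 3; x_{13} = 1; x_{14} = 18.
The sequence repeats with period 12.
So x_{203} = x_{1 + ((203-1) mod 12)} = x_{11} = 20.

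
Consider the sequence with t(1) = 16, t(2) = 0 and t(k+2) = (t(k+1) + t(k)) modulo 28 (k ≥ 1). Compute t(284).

t(1) = 16, t(2) = 0, t(3) = 16, t(4) = 16, t(5) = 4, t(6) = 20, t(7) = 24, t(8) = 16, t(9) = 12, t(10) = 0, t(11) = 12, t(12) = 12, t(13) = 24, t(14) = 8, t(15) = 4, t(16) = 12, t(17) = 16, t(18) = 0.
The sequence repeats with period 16.
(284 - 1) mod 16 = 11, so t(284) = t(12) = 12.

12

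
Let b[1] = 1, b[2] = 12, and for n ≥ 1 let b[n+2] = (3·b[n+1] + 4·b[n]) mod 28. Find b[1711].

Computing terms: b[1] = 1; b[2] = 12; b[3] = 12; b[4] = 0; b[5] = 20; b[6] = 4; b[7] = 8; b[8] = 12; b[9] = 12.
Since (b[8], b[9]) = (b[2], b[3]) = (12, 12) (two consecutive terms determine the rest), the sequence is eventually periodic: after a pre-period of length 1 it cycles with period 6.
For n ≥ 2, b[n] depends only on (n - 2) mod 6. (1711 - 2) mod 6 = 5, so b[1711] = b[7] = 8.

8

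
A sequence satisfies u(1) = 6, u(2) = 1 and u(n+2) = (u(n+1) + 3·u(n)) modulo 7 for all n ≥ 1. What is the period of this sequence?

24

Listing terms: u(1) = 6,  u(2) = 1,  u(3) = 5,  u(4) = 1,  u(5) = 2,  u(6) = 5,  u(7) = 4,  u(8) = 5,  u(9) = 3,  u(10) = 4,  u(11) = 6,  u(12) = 4,  u(13) = 1,  u(14) = 6,  u(15) = 2,  u(16) = 6,  u(17) = 5,  u(18) = 2,  u(19) = 3,  u(20) = 2,  u(21) = 4,  u(22) = 3,  u(23) = 1,  u(24) = 3,  u(25) = 6,  u(26) = 1.
The sequence repeats with period 24.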